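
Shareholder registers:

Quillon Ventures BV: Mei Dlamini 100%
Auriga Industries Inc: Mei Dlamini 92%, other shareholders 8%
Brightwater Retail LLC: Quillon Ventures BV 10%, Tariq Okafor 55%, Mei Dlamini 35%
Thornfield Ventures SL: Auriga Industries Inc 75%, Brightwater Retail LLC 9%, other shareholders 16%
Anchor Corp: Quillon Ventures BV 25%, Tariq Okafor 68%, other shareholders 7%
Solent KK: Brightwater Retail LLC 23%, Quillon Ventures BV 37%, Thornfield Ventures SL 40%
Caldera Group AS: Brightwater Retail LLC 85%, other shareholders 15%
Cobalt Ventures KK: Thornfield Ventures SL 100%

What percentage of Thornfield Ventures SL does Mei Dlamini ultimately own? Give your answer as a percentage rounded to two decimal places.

73.05%

Mei reaches Thornfield along 3 paths.
Via Auriga: 92% × 75% = 69%.
Via Quillon → Brightwater: 100% × 10% × 9% = 0.9%.
Via Brightwater: 35% × 9% = 3.15%.
Total: 69% + 0.9% + 3.15% = 73.05%.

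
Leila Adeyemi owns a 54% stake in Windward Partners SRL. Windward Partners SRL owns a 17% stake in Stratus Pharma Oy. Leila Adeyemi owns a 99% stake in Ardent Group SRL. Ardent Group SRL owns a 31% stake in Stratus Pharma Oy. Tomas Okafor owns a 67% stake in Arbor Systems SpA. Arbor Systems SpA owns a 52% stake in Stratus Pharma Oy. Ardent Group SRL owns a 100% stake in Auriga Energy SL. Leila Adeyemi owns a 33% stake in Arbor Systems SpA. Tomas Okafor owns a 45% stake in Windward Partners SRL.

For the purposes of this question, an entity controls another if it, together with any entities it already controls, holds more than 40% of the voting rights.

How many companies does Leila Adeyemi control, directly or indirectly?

4

Leila holds 99% of Ardent, so Leila controls Ardent.
Leila holds 54% of Windward, so Leila controls Windward.
Windward and Ardent together hold 17% + 31% = 48% of Stratus, so Leila controls Stratus.
Ardent holds 100% of Auriga, so Leila controls Auriga.
No other company's threshold is met.
Leila controls 4 companies.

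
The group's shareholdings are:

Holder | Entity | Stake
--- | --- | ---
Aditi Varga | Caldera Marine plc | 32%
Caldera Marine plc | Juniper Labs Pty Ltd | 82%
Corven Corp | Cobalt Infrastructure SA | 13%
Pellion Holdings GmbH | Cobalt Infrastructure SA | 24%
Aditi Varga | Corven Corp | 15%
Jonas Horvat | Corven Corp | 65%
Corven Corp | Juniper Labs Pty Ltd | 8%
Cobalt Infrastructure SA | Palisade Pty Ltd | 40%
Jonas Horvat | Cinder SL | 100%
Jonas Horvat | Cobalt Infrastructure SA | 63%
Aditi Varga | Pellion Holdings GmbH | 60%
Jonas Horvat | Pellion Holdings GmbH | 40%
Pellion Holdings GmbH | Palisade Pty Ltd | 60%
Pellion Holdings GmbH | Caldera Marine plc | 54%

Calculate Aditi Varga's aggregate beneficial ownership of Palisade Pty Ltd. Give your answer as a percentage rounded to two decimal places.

42.54%

Aditi reaches Palisade along 3 paths.
Via Pellion → Cobalt: 60% × 24% × 40% = 5.76%.
Via Corven → Cobalt: 15% × 13% × 40% = 0.78%.
Via Pellion: 60% × 60% = 36%.
Total: 5.76% + 0.78% + 36% = 42.54%.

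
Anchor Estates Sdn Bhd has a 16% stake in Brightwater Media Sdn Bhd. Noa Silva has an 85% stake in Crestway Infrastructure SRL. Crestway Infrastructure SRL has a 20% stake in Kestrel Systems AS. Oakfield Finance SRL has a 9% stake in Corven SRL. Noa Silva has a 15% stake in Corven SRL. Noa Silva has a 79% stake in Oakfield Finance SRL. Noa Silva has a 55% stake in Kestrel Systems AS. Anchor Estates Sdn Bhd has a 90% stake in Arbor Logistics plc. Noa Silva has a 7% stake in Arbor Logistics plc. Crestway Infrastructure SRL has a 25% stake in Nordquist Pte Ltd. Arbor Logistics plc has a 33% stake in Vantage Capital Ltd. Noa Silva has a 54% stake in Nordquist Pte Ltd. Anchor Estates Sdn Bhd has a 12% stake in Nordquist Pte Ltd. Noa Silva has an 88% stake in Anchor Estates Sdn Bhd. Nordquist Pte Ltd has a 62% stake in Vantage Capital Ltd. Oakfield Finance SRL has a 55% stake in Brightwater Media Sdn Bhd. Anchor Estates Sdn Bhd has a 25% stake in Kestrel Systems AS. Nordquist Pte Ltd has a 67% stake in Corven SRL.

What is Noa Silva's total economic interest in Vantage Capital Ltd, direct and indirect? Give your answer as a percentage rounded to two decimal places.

Noa reaches Vantage along 5 paths.
Via Arbor: 7% × 33% = 2.31%.
Via Anchor → Arbor: 88% × 90% × 33% = 26.136%.
Via Nordquist: 54% × 62% = 33.48%.
Via Crestway → Nordquist: 85% × 25% × 62% = 13.175%.
Via Anchor → Nordquist: 88% × 12% × 62% = 6.5472%.
Total: 2.31% + 26.136% + 33.48% + 13.175% + 6.5472% = 81.6482%.
Rounded: 81.65%.

81.65%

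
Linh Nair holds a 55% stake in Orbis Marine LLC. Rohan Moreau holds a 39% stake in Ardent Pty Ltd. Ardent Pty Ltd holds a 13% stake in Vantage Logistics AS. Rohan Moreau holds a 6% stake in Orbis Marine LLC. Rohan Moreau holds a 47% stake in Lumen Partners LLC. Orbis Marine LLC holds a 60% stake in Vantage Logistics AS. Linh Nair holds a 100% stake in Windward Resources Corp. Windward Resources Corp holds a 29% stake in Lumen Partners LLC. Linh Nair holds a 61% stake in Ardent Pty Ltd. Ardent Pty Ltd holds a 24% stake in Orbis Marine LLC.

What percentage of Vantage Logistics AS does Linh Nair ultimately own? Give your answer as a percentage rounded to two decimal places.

Linh reaches Vantage along 3 paths.
Via Ardent → Orbis: 61% × 24% × 60% = 8.784%.
Via Orbis: 55% × 60% = 33%.
Via Ardent: 61% × 13% = 7.93%.
Total: 8.784% + 33% + 7.93% = 49.714%.
Rounded: 49.71%.

49.71%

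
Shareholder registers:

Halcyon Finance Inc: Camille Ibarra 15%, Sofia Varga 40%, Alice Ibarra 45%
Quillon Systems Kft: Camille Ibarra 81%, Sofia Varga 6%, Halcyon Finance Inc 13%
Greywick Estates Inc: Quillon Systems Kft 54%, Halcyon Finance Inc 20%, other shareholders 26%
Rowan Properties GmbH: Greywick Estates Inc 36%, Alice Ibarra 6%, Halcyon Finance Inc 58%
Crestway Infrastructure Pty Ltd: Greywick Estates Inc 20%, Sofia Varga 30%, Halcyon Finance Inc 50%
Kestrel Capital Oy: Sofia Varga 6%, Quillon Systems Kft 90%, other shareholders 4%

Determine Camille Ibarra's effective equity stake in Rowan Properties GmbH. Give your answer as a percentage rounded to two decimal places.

Camille reaches Rowan along 4 paths.
Via Quillon → Greywick: 81% × 54% × 36% = 15.7464%.
Via Halcyon → Quillon → Greywick: 15% × 13% × 54% × 36% = 0.37908%.
Via Halcyon → Greywick: 15% × 20% × 36% = 1.08%.
Via Halcyon: 15% × 58% = 8.7%.
Total: 15.7464% + 0.37908% + 1.08% + 8.7% = 25.90548%.
Rounded: 25.91%.

25.91%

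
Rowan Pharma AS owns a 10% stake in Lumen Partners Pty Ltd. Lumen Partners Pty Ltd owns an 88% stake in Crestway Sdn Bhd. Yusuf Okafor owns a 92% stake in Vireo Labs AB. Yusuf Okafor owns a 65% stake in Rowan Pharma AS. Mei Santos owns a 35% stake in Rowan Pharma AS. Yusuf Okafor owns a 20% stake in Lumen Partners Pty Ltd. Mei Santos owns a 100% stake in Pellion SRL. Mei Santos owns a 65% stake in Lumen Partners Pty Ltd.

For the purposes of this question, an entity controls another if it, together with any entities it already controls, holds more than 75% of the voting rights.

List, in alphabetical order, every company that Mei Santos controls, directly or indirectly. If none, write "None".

Mei holds 100% of Pellion, so Mei controls Pellion.
No other company's threshold is met.

Pellion SRL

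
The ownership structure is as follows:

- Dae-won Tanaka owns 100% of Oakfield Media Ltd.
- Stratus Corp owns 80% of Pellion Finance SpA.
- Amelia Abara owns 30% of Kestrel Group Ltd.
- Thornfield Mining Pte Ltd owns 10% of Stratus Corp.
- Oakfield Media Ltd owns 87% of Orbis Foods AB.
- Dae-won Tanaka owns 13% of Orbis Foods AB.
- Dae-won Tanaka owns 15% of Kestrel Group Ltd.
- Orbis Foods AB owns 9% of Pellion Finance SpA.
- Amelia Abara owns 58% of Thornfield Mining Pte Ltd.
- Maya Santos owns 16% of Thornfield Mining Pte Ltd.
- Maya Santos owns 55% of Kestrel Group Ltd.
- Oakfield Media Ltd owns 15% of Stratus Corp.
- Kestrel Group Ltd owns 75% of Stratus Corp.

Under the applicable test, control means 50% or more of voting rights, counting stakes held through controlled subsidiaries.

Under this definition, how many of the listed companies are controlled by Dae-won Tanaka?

Dae-won holds 100% of Oakfield, so Dae-won controls Oakfield.
Dae-won and Oakfield together hold 13% + 87% = 100% of Orbis, so Dae-won controls Orbis.
No other company's threshold is met.
Dae-won controls 2 companies.

2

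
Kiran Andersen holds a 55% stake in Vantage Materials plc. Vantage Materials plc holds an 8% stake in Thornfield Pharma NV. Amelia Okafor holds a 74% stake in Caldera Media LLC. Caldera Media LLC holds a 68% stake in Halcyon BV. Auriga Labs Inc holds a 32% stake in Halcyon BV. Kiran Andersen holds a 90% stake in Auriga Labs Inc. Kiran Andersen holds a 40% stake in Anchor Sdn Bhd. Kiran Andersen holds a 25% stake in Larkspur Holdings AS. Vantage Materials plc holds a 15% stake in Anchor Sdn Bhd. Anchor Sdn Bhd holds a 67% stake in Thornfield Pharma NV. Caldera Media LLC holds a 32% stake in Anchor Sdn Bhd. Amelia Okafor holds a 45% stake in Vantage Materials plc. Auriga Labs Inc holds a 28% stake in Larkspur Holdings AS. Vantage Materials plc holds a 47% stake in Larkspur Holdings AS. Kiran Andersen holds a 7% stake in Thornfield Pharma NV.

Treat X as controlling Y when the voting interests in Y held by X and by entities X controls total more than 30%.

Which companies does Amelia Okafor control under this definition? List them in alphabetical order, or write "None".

Amelia holds 74% of Caldera, so Amelia controls Caldera.
Amelia holds 45% of Vantage, so Amelia controls Vantage.
Vantage and Caldera together hold 15% + 32% = 47% of Anchor, so Amelia controls Anchor.
Vantage holds 47% of Larkspur, so Amelia controls Larkspur.
Caldera holds 68% of Halcyon, so Amelia controls Halcyon.
Anchor and Vantage together hold 67% + 8% = 75% of Thornfield, so Amelia controls Thornfield.
No other company's threshold is met.

Anchor Sdn Bhd, Caldera Media LLC, Halcyon BV, Larkspur Holdings AS, Thornfield Pharma NV, Vantage Materials plc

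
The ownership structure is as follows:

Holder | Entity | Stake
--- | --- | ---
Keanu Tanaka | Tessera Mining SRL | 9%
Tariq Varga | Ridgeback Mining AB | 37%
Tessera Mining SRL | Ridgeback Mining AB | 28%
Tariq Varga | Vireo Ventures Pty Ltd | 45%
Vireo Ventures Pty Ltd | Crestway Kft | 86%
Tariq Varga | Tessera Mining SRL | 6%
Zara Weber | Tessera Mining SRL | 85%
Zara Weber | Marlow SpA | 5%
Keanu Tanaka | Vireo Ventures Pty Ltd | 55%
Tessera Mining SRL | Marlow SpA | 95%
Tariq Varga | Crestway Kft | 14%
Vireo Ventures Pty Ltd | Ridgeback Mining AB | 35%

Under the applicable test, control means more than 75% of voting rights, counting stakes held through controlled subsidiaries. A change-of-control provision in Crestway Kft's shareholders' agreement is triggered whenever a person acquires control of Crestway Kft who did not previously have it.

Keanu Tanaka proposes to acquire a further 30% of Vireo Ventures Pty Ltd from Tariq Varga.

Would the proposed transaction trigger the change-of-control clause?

The purchase adds only to Keanu's holdings (Tariq's stake shrinks), so Keanu is the only person who could newly come to control Crestway.
Keanu's largest direct stake is 55% in Vireo, which does not meet the threshold, so Keanu controls no company.
Neither Keanu nor any entity Keanu controls holds any voting interest in Crestway.
So before the transaction, Keanu does not control Crestway.
After the purchase, Keanu's direct stake in Vireo rises to 55% + 30% = 85%, and Tariq's stake falls to 15%.
Keanu holds 85% of Vireo, so Keanu controls Vireo.
Vireo holds 86% of Crestway, so Keanu controls Crestway.
Keanu did not control Crestway before and does after, so the clause is triggered.

Yes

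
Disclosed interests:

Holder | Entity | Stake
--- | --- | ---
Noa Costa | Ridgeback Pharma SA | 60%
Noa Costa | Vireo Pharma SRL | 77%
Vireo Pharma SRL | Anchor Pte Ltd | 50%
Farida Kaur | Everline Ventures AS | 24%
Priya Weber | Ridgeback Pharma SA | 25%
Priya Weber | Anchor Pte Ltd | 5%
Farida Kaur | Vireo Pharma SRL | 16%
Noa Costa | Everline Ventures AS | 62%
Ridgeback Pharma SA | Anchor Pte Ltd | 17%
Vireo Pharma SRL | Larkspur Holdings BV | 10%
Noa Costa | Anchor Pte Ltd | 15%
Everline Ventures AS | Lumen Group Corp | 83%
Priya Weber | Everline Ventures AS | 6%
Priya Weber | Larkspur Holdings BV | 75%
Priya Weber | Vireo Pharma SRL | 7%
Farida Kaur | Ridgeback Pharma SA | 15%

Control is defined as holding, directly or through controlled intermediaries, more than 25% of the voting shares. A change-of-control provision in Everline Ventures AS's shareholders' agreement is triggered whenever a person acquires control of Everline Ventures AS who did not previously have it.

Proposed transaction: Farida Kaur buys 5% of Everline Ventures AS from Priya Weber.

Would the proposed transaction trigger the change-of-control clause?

Yes

The purchase adds only to Farida's holdings (Priya's stake shrinks), so Farida is the only person who could newly come to control Everline.
Farida's largest direct stake is 24% in Everline, which does not meet the threshold, so Farida controls no company.
In Everline, Farida's side holds only 24%, not > 25%.
So before the transaction, Farida does not control Everline.
After the purchase, Farida's direct stake in Everline rises to 24% + 5% = 29%, and Priya's stake falls to 1%.
Farida holds 29% of Everline, so Farida controls Everline.
Farida did not control Everline before and does after, so the clause is triggered.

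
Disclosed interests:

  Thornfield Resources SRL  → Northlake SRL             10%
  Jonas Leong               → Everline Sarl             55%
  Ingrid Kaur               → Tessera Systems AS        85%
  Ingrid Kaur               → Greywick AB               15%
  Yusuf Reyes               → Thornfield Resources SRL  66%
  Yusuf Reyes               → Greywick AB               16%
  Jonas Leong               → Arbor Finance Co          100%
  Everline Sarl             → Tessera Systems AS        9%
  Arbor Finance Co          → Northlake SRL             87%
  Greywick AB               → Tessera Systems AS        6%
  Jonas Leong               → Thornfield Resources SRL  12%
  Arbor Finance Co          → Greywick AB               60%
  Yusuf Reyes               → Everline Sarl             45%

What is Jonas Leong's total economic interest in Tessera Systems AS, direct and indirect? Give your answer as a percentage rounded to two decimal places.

8.55%

Jonas reaches Tessera along 2 paths.
Via Arbor → Greywick: 100% × 60% × 6% = 3.6%.
Via Everline: 55% × 9% = 4.95%.
Total: 3.6% + 4.95% = 8.55%.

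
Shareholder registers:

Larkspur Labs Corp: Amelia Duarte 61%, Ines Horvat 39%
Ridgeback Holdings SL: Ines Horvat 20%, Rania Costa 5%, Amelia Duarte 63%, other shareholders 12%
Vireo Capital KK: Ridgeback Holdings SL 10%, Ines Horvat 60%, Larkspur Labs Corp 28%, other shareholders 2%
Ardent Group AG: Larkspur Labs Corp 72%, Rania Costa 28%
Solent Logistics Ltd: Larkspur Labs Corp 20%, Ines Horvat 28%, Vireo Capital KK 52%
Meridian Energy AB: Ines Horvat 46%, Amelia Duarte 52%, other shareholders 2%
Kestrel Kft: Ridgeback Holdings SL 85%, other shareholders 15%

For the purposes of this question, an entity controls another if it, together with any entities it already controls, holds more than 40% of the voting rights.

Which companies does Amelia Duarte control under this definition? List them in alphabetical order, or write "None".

Ardent Group AG, Kestrel Kft, Larkspur Labs Corp, Meridian Energy AB, Ridgeback Holdings SL

Amelia holds 61% of Larkspur, so Amelia controls Larkspur.
Amelia holds 63% of Ridgeback, so Amelia controls Ridgeback.
Larkspur holds 72% of Ardent, so Amelia controls Ardent.
Amelia holds 52% of Meridian, so Amelia controls Meridian.
Ridgeback holds 85% of Kestrel, so Amelia controls Kestrel.
No other company's threshold is met.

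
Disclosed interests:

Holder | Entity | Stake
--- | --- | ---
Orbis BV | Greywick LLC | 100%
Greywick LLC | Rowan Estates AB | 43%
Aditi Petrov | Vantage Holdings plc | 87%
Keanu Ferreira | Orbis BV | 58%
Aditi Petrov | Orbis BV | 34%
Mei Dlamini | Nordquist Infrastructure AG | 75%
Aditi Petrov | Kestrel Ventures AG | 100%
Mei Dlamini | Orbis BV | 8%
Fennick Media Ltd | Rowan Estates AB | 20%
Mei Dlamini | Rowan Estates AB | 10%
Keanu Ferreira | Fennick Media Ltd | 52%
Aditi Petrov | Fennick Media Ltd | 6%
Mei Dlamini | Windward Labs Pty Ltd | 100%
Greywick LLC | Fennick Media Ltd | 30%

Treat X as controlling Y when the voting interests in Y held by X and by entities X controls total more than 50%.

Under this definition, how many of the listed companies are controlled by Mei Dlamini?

Mei holds 75% of Nordquist, so Mei controls Nordquist.
Mei holds 100% of Windward, so Mei controls Windward.
No other company's threshold is met.
Mei controls 2 companies.

2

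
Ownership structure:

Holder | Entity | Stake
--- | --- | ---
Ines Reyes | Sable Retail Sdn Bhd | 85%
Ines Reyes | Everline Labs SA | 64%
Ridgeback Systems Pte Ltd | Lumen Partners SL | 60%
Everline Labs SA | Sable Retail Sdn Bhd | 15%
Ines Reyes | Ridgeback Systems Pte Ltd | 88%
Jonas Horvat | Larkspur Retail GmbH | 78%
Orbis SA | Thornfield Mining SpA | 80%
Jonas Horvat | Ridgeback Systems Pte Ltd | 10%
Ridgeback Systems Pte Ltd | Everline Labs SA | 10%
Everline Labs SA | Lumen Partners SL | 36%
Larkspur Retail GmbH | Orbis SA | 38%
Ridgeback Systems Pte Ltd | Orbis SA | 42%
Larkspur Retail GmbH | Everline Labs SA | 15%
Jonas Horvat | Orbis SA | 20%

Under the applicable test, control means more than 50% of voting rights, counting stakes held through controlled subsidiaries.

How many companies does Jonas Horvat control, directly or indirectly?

Jonas holds 78% of Larkspur, so Jonas controls Larkspur.
Larkspur and Jonas together hold 38% + 20% = 58% of Orbis, so Jonas controls Orbis.
Orbis holds 80% of Thornfield, so Jonas controls Thornfield.
No other company's threshold is met.
Jonas controls 3 companies.

3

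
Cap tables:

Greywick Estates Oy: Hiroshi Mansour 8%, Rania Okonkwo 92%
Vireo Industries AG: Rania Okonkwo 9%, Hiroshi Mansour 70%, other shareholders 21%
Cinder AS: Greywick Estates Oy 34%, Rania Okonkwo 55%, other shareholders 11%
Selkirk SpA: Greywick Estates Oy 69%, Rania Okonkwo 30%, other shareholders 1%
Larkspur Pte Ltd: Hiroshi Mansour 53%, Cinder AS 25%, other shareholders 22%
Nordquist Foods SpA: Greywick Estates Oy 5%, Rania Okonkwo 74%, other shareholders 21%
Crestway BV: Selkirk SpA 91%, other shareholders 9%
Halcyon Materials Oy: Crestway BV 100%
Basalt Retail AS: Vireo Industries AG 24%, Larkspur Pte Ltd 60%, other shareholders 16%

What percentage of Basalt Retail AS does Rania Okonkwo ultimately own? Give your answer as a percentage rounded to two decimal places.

Rania reaches Basalt along 3 paths.
Via Vireo: 9% × 24% = 2.16%.
Via Greywick → Cinder → Larkspur: 92% × 34% × 25% × 60% = 4.692%.
Via Cinder → Larkspur: 55% × 25% × 60% = 8.25%.
Total: 2.16% + 4.692% + 8.25% = 15.102%.
Rounded: 15.10%.

15.10%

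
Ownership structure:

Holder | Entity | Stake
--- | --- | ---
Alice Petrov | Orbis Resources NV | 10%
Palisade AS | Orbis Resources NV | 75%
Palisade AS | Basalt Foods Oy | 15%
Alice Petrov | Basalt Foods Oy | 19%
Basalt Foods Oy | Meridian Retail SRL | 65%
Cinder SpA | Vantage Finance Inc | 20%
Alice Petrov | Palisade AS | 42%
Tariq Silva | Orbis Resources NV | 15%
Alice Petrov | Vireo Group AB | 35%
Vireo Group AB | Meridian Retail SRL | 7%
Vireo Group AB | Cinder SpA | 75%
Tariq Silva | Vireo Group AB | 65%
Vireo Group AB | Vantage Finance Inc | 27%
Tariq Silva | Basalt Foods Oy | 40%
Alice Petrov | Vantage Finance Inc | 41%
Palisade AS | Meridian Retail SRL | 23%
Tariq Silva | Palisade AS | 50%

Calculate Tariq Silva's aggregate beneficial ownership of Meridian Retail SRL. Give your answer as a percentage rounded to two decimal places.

46.93%

Tariq reaches Meridian along 4 paths.
Via Palisade → Basalt: 50% × 15% × 65% = 4.875%.
Via Basalt: 40% × 65% = 26%.
Via Palisade: 50% × 23% = 11.5%.
Via Vireo: 65% × 7% = 4.55%.
Total: 4.875% + 26% + 11.5% + 4.55% = 46.925%.
Rounded: 46.93%.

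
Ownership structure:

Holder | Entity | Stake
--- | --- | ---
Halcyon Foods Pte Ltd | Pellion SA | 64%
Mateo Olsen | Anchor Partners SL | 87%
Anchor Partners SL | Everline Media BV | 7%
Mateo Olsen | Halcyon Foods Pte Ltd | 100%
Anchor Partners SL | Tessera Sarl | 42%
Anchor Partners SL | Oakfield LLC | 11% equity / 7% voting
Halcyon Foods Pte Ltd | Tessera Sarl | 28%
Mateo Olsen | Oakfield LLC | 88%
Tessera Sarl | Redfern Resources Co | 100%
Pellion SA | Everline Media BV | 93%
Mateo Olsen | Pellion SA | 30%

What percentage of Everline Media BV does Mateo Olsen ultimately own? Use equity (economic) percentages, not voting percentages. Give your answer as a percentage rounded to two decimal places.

Mateo reaches Everline along 3 paths.
Via Anchor: 87% × 7% = 6.09%.
Via Halcyon → Pellion: 100% × 64% × 93% = 59.52%.
Via Pellion: 30% × 93% = 27.9%.
Total: 6.09% + 59.52% + 27.9% = 93.51%.

93.51%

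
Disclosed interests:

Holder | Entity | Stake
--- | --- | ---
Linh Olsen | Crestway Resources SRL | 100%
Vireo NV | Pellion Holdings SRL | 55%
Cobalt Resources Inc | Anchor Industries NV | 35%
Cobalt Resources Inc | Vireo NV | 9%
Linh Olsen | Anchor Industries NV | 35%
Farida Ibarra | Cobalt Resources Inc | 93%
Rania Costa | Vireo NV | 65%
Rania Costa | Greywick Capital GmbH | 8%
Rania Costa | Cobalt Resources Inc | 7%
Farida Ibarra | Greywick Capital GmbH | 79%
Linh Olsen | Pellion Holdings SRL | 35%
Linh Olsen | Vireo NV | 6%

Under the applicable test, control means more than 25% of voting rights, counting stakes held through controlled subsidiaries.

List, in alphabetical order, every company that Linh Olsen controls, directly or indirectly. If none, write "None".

Anchor Industries NV, Crestway Resources SRL, Pellion Holdings SRL

Linh holds 100% of Crestway, so Linh controls Crestway.
Linh holds 35% of Anchor, so Linh controls Anchor.
Linh holds 35% of Pellion, so Linh controls Pellion.
No other company's threshold is met.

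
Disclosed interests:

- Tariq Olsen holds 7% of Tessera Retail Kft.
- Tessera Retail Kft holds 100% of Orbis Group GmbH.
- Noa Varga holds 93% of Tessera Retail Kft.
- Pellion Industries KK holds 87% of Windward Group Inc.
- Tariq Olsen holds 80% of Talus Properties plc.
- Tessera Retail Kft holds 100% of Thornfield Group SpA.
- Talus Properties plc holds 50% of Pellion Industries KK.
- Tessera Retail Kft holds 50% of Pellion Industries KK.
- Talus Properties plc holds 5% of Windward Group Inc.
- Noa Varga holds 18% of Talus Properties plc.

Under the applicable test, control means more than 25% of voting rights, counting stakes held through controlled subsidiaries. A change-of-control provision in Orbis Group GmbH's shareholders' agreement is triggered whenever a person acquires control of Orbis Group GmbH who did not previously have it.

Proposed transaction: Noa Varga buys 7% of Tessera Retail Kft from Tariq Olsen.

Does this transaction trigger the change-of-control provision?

The purchase adds only to Noa's holdings (Tariq's stake shrinks), so Noa is the only person who could newly come to control Orbis.
Noa holds 93% of Tessera, so Noa controls Tessera.
Tessera holds 100% of Orbis, so Noa controls Orbis.
So Noa already controls Orbis before the transaction.
After the purchase, Noa's direct stake in Tessera rises to 93% + 7% = 100%, and Tariq's stake falls to 0%.
Noa controlled Orbis already, so this is not a new person acquiring control; every other person's position is unchanged or reduced.
No new person acquires control, so the clause is not triggered.

No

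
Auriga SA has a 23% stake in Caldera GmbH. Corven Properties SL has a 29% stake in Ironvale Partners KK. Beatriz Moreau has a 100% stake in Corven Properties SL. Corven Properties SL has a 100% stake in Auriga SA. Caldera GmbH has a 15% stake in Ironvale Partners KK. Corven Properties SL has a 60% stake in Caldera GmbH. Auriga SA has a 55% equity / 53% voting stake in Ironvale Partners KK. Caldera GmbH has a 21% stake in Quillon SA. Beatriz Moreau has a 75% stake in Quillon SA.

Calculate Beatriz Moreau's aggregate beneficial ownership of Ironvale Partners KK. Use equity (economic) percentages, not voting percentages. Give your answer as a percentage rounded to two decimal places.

Beatriz reaches Ironvale along 4 paths.
Via Corven → Auriga: 100% × 100% × 55% = 55%.
Via Corven: 100% × 29% = 29%.
Via Corven → Auriga → Caldera: 100% × 100% × 23% × 15% = 3.45%.
Via Corven → Caldera: 100% × 60% × 15% = 9%.
Total: 55% + 29% + 3.45% + 9% = 96.45%.

96.45%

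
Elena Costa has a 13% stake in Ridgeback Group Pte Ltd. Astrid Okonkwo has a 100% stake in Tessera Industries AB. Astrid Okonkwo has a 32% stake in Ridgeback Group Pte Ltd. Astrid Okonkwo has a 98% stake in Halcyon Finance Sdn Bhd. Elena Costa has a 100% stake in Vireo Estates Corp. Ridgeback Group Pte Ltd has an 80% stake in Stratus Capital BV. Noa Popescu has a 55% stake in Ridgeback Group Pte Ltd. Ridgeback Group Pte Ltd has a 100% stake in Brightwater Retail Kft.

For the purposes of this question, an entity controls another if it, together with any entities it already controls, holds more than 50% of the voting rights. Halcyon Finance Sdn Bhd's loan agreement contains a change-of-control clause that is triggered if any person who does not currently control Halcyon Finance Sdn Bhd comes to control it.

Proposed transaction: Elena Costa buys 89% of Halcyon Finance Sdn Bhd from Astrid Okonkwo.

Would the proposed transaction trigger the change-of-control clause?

The purchase adds only to Elena's holdings (Astrid's stake shrinks), so Elena is the only person who could newly come to control Halcyon.
Elena holds 100% of Vireo, so Elena controls Vireo.
Neither Elena nor any entity Elena controls holds any voting interest in Halcyon.
So before the transaction, Elena does not control Halcyon.
After the purchase, Elena holds 89% of Halcyon directly, and Astrid's stake falls to 9%.
Elena holds 89% of Halcyon, so Elena controls Halcyon.
Elena did not control Halcyon before and does after, so the clause is triggered.

Yes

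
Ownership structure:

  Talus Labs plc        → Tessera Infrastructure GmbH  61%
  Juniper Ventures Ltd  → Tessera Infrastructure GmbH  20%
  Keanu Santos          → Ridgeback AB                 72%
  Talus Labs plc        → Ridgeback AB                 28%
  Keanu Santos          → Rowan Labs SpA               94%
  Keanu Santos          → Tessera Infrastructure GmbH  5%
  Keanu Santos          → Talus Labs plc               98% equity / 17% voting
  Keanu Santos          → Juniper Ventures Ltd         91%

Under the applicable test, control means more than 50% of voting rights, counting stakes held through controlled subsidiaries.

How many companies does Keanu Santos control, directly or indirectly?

Keanu holds 91% of Juniper, so Keanu controls Juniper.
Keanu holds 94% of Rowan, so Keanu controls Rowan.
Keanu holds 72% of Ridgeback, so Keanu controls Ridgeback.
No other company's threshold is met.
Keanu controls 3 companies.

3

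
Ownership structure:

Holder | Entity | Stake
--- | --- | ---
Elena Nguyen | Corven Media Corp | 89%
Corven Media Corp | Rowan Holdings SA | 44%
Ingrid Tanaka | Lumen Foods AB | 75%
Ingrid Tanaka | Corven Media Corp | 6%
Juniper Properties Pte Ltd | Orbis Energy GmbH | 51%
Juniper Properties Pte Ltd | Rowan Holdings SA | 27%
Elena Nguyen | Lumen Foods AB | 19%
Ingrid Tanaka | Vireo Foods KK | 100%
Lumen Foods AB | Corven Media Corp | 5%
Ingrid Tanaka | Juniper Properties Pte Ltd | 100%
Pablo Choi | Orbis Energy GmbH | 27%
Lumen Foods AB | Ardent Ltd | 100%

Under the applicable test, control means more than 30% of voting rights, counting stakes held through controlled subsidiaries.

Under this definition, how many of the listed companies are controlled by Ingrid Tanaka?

5

Ingrid holds 100% of Vireo, so Ingrid controls Vireo.
Ingrid holds 100% of Juniper, so Ingrid controls Juniper.
Ingrid holds 75% of Lumen, so Ingrid controls Lumen.
Juniper holds 51% of Orbis, so Ingrid controls Orbis.
Lumen holds 100% of Ardent, so Ingrid controls Ardent.
No other company's threshold is met.
Ingrid controls 5 companies.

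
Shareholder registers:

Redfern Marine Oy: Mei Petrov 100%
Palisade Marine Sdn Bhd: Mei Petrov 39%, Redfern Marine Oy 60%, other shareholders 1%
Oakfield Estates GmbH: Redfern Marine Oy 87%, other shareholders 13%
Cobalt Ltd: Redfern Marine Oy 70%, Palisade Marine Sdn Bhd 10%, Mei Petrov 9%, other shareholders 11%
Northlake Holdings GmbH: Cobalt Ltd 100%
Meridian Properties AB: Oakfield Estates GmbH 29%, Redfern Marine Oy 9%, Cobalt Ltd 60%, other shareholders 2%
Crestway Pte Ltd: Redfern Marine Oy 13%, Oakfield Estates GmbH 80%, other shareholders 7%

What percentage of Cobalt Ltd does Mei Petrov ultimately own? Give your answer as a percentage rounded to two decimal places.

88.90%

Mei reaches Cobalt along 4 paths.
Via Redfern: 100% × 70% = 70%.
Via Palisade: 39% × 10% = 3.9%.
Via Redfern → Palisade: 100% × 60% × 10% = 6%.
Direct stake: 9% = 9%.
Total: 70% + 3.9% + 6% + 9% = 88.9%.
Rounded: 88.90%.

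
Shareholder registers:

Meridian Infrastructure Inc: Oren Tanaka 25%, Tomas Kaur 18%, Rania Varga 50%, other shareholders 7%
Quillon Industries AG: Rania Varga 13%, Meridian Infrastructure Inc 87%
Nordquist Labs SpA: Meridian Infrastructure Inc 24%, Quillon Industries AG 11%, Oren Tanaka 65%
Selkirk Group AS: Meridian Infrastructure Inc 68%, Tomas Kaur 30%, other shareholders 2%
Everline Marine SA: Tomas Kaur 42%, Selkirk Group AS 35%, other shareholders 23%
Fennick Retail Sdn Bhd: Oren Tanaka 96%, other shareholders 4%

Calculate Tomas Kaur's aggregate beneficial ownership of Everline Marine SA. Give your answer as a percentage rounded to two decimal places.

Tomas reaches Everline along 3 paths.
Direct stake: 42% = 42%.
Via Meridian → Selkirk: 18% × 68% × 35% = 4.284%.
Via Selkirk: 30% × 35% = 10.5%.
Total: 42% + 4.284% + 10.5% = 56.784%.
Rounded: 56.78%.

56.78%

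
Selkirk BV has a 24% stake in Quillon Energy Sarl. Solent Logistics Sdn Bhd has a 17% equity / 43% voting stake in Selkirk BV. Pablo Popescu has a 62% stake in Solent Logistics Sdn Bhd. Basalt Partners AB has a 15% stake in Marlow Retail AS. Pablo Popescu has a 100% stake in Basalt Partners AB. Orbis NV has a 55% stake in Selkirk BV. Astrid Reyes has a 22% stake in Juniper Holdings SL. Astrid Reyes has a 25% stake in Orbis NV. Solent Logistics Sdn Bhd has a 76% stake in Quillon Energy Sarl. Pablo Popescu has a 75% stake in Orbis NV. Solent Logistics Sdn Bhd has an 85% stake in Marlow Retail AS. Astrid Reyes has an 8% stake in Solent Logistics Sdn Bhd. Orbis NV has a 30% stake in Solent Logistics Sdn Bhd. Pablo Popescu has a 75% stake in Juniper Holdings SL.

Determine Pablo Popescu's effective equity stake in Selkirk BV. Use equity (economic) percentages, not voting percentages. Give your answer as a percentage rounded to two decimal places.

Pablo reaches Selkirk along 3 paths.
Via Solent: 62% × 17% = 10.54%.
Via Orbis → Solent: 75% × 30% × 17% = 3.825%.
Via Orbis: 75% × 55% = 41.25%.
Total: 10.54% + 3.825% + 41.25% = 55.615%.
Rounded: 55.62%.

55.62%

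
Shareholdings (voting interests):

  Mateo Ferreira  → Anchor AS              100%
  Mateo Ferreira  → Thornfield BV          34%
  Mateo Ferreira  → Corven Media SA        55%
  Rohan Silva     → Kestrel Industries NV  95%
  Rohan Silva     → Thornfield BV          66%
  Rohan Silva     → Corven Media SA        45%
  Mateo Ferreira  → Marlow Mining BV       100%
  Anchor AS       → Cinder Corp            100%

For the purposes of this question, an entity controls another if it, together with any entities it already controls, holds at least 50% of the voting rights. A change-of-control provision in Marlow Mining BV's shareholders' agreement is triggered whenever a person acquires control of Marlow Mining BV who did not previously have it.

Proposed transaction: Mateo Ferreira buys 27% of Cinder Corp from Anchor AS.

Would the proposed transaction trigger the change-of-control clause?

No

The purchase adds only to Mateo's holdings (Anchor's stake shrinks), so Mateo is the only person who could newly come to control Marlow.
Mateo holds 100% of Marlow, so Mateo controls Marlow.
So Mateo already controls Marlow before the transaction.
After the purchase, Mateo holds 27% of Cinder directly, and Anchor's stake falls to 73%.
Mateo controlled Marlow already, so this is not a new person acquiring control; every other person's position is unchanged or reduced.
No new person acquires control, so the clause is not triggered.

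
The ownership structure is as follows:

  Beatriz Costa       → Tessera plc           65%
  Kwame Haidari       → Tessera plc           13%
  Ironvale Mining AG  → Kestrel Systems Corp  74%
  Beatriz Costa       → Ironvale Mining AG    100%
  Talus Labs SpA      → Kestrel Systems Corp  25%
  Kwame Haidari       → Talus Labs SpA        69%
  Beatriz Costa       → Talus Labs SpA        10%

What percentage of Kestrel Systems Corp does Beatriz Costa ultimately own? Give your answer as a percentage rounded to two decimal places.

76.50%

Beatriz reaches Kestrel along 2 paths.
Via Ironvale: 100% × 74% = 74%.
Via Talus: 10% × 25% = 2.5%.
Total: 74% + 2.5% = 76.5%.
Rounded: 76.50%.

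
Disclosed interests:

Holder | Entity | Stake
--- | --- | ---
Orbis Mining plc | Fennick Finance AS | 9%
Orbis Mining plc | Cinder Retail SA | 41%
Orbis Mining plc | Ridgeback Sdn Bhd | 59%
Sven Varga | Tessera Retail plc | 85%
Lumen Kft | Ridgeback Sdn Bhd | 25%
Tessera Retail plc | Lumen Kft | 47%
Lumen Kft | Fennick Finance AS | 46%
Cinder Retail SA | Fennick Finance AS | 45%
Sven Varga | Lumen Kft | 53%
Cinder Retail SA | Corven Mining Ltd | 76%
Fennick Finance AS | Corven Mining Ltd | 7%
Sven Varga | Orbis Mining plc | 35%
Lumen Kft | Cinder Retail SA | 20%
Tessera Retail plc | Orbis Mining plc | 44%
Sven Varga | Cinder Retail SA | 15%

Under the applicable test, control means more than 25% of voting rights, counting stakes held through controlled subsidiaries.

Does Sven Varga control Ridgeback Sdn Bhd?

Yes

Sven holds 85% of Tessera, so Sven controls Tessera.
Tessera and Sven together hold 44% + 35% = 79% of Orbis, so Sven controls Orbis.
Sven and Tessera together hold 53% + 47% = 100% of Lumen, so Sven controls Lumen.
Orbis and Lumen together hold 59% + 25% = 84% of Ridgeback, so Sven controls Ridgeback.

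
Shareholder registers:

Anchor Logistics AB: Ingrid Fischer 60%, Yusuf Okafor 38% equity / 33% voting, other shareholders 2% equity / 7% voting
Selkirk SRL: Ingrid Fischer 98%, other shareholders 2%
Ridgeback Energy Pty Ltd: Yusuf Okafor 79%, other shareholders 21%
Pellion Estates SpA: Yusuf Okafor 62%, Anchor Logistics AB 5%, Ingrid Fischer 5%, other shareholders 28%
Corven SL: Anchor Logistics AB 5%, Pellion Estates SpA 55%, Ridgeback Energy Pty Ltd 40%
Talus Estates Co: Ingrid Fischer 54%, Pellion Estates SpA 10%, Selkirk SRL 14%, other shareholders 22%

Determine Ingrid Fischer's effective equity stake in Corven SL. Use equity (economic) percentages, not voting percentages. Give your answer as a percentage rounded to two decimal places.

7.40%

Ingrid reaches Corven along 3 paths.
Via Anchor: 60% × 5% = 3%.
Via Anchor → Pellion: 60% × 5% × 55% = 1.65%.
Via Pellion: 5% × 55% = 2.75%.
Total: 3% + 1.65% + 2.75% = 7.4%.
Rounded: 7.40%.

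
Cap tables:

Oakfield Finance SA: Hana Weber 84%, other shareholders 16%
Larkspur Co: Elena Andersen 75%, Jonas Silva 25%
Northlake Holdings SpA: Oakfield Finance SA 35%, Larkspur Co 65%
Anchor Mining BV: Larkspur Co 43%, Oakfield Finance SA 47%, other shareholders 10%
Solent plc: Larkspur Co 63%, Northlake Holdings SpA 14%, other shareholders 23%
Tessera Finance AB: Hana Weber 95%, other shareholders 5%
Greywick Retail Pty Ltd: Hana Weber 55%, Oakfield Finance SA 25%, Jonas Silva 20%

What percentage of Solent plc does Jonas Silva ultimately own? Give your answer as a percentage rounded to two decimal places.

Jonas reaches Solent along 2 paths.
Via Larkspur: 25% × 63% = 15.75%.
Via Larkspur → Northlake: 25% × 65% × 14% = 2.275%.
Total: 15.75% + 2.275% = 18.025%.
Rounded: 18.03%.

18.03%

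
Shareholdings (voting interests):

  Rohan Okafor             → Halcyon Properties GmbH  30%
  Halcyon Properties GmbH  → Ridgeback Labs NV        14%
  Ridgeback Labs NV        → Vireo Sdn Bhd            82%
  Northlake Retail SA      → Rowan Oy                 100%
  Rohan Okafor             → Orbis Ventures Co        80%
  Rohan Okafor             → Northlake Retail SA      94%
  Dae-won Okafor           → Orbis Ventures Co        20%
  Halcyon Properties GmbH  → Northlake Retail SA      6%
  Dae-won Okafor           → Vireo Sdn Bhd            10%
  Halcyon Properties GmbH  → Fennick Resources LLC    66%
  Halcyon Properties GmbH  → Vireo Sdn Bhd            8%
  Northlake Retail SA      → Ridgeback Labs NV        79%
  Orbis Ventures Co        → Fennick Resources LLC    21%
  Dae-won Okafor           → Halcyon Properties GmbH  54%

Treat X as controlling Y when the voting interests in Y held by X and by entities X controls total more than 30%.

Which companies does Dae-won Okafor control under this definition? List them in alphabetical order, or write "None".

Fennick Resources LLC, Halcyon Properties GmbH

Dae-won holds 54% of Halcyon, so Dae-won controls Halcyon.
Halcyon holds 66% of Fennick, so Dae-won controls Fennick.
No other company's threshold is met.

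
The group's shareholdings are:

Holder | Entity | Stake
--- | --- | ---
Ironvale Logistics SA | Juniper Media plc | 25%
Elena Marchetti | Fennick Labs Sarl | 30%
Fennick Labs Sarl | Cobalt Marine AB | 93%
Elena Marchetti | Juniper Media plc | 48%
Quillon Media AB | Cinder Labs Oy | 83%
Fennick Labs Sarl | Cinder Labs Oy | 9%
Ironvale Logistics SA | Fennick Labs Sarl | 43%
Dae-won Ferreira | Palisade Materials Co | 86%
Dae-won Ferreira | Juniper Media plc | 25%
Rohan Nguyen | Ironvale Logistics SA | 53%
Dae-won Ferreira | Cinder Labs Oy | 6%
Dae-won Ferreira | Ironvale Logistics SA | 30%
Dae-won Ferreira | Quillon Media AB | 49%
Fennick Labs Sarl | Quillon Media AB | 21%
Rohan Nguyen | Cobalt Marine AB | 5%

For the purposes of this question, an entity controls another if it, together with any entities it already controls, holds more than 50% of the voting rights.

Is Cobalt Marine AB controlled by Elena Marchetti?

No

Elena's largest direct stake is 48% in Juniper, which does not meet the threshold, so Elena controls no company.
Neither Elena nor any entity Elena controls holds any voting interest in Cobalt.
So Elena does not control Cobalt.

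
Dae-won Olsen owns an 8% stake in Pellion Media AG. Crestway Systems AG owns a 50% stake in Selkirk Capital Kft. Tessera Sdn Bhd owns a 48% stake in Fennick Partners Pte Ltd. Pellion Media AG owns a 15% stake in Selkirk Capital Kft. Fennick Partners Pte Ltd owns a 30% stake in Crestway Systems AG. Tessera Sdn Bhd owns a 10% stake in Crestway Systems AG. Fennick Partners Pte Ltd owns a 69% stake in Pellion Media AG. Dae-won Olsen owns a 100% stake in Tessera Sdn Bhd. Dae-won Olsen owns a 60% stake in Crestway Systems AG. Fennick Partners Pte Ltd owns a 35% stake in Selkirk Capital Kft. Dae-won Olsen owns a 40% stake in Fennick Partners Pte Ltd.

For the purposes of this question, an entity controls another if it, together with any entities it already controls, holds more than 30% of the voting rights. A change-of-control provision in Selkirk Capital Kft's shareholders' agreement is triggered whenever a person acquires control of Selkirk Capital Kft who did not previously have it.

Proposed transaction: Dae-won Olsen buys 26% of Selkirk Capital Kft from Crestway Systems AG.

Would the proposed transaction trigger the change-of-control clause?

The purchase adds only to Dae-won's holdings (Crestway's stake shrinks), so Dae-won is the only person who could newly come to control Selkirk.
Dae-won holds 100% of Tessera, so Dae-won controls Tessera.
Tessera and Dae-won together hold 48% + 40% = 88% of Fennick, so Dae-won controls Fennick.
Dae-won and Fennick together hold 8% + 69% = 77% of Pellion, so Dae-won controls Pellion.
Tessera and Dae-won and Fennick together hold 10% + 60% + 30% = 100% of Crestway, so Dae-won controls Crestway.
Crestway and Fennick and Pellion together hold 50% + 35% + 15% = 100% of Selkirk, so Dae-won controls Selkirk.
So Dae-won already controls Selkirk before the transaction.
After the purchase, Dae-won holds 26% of Selkirk directly, and Crestway's stake falls to 24%.
Dae-won controlled Selkirk already, so this is not a new person acquiring control; every other person's position is unchanged or reduced.
No new person acquires control, so the clause is not triggered.

No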